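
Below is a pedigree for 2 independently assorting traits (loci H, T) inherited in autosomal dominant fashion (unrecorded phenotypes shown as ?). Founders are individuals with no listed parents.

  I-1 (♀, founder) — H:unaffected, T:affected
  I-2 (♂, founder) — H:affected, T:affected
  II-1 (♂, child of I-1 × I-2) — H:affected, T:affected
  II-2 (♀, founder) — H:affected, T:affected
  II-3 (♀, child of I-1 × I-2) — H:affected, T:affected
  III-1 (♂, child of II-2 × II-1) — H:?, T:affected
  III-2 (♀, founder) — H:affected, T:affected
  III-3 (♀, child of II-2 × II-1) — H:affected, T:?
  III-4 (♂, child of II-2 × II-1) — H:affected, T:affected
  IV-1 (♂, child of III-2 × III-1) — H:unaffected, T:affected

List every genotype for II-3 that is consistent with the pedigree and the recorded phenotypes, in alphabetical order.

II-3 ∈ {Hh TT, Hh Tt}

H/I-1 un ·: hh
H/I-2 aff ·: Hh|HH
H/II-1 aff I-1×I-2: Hh
H/II-2 aff ·: Hh|HH
H/II-3 aff I-1×I-2: Hh
H/III-1 ? II-2×II-1: hh|Hh
H/III-2 aff ·: Hh
H/III-3 aff II-2×II-1: Hh|HH
H/III-4 aff II-2×II-1: Hh|HH
H/IV-1 un III-2×III-1: hh
⇒ H over [I-1,I-2,II-1,II-2,II-3,III-1,III-2,III-3,III-4,IV-1]: 24 consistent
T/I-1 aff ·: Tt|TT
T/I-2 aff ·: Tt|TT
T/II-1 aff I-1×I-2: Tt|TT
T/II-2 aff ·: Tt|TT
T/II-3 aff I-1×I-2: Tt|TT
T/III-1 aff II-2×II-1: Tt|TT
T/III-2 aff ·: Tt|TT
T/III-3 ? II-2×II-1: tt|Tt|TT
T/III-4 aff II-2×II-1: Tt|TT
T/IV-1 aff III-2×III-1: Tt|TT
⇒ T over [I-1,I-2,II-1,II-2,II-3,III-1,III-2,III-3,III-4,IV-1]: 637 consistent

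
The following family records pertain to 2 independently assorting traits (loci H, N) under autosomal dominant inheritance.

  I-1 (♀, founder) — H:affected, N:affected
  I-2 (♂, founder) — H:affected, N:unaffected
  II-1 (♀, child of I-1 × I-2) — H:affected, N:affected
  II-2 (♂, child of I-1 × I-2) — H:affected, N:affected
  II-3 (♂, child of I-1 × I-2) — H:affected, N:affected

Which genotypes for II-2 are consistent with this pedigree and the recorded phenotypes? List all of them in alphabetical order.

H/I-1 aff ·: Hh|HH
H/I-2 aff ·: Hh|HH
H/II-1 aff I-1×I-2: Hh|HH
H/II-2 aff I-1×I-2: Hh|HH
H/II-3 aff I-1×I-2: Hh|HH
⇒ H over [I-1,I-2,II-1,II-2,II-3]: 25 consistent
N/I-1 aff ·: Nn|NN
N/I-2 un ·: nn
N/II-1 aff I-1×I-2: Nn
N/II-2 aff I-1×I-2: Nn
N/II-3 aff I-1×I-2: Nn
⇒ N over [I-1,I-2,II-1,II-2,II-3]: 2 consistent

II-2 ∈ {HH Nn, Hh Nn}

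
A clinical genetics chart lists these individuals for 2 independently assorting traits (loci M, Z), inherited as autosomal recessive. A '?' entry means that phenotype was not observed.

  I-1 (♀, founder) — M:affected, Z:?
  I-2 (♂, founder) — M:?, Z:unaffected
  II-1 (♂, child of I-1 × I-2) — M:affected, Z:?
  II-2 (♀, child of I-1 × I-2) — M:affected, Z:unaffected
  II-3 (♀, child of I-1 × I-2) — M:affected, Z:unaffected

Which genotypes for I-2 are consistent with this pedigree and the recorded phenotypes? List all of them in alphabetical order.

M/I-1 aff ·: mm
M/I-2 ? ·: Mm|mm
M/II-1 aff I-1×I-2: mm
M/II-2 aff I-1×I-2: mm
M/II-3 aff I-1×I-2: mm
⇒ M over [I-1,I-2,II-1,II-2,II-3]: 2 consistent
Z/I-1 ? ·: ZZ|Zz|zz
Z/I-2 un ·: ZZ|Zz
Z/II-1 ? I-1×I-2: ZZ|Zz|zz
Z/II-2 un I-1×I-2: ZZ|Zz
Z/II-3 un I-1×I-2: ZZ|Zz
⇒ Z over [I-1,I-2,II-1,II-2,II-3]: 32 consistent

I-2 ∈ {Mm ZZ, Mm Zz, mm ZZ, mm Zz}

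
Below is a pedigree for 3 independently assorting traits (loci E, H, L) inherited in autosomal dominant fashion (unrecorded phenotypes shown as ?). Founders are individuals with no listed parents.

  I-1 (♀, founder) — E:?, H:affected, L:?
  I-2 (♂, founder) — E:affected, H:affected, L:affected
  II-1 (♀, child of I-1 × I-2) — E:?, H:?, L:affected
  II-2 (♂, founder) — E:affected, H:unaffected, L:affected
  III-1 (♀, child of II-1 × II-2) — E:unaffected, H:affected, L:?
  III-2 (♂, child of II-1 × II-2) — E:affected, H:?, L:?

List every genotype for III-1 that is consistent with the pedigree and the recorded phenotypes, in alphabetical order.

E/I-1 ? ·: ee|Ee|EE
E/I-2 aff ·: Ee|EE
E/II-1 ? I-1×I-2: ee|Ee
E/II-2 aff ·: Ee
E/III-1 un II-1×II-2: ee
E/III-2 aff II-1×II-2: Ee|EE
⇒ E over [I-1,I-2,II-1,II-2,III-1,III-2]: 12 consistent
H/I-1 aff ·: Hh|HH
H/I-2 aff ·: Hh|HH
H/II-1 ? I-1×I-2: Hh|HH
H/II-2 un ·: hh
H/III-1 aff II-1×II-2: Hh
H/III-2 ? II-1×II-2: hh|Hh
⇒ H over [I-1,I-2,II-1,II-2,III-1,III-2]: 10 consistent
L/I-1 ? ·: ll|Ll|LL
L/I-2 aff ·: Ll|LL
L/II-1 aff I-1×I-2: Ll|LL
L/II-2 aff ·: Ll|LL
L/III-1 ? II-1×II-2: ll|Ll|LL
L/III-2 ? II-1×II-2: ll|Ll|LL
⇒ L over [I-1,I-2,II-1,II-2,III-1,III-2]: 85 consistent

III-1 ∈ {ee Hh LL, ee Hh Ll, ee Hh ll}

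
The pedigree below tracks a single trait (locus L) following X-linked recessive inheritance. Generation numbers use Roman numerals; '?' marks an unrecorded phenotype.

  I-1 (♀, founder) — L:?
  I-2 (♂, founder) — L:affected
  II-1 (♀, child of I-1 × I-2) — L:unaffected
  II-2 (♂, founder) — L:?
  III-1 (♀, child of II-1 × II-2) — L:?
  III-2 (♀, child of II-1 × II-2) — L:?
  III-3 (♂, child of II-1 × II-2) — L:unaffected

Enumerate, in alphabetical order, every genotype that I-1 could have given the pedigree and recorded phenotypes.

L/I-1 ? ·: X^LX^L|X^LX^l
L/I-2 aff ·: X^lY
L/II-1 un I-1×I-2: X^LX^l
L/II-2 ? ·: X^LY|X^lY
L/III-1 ? II-1×II-2: X^LX^L|X^LX^l|X^lX^l
L/III-2 ? II-1×II-2: X^LX^L|X^LX^l|X^lX^l
L/III-3 un II-1×II-2: X^LY
⇒ L over [I-1,I-2,II-1,II-2,III-1,III-2,III-3]: 16 consistent

I-1 ∈ {X^LX^L, X^LX^l}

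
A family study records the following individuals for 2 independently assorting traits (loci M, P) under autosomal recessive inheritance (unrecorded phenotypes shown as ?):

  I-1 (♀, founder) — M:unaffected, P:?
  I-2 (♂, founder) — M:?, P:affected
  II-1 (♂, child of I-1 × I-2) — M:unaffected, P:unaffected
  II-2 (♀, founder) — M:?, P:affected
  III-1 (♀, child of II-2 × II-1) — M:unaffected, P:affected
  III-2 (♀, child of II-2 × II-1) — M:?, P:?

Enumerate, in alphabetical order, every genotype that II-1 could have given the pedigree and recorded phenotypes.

M/I-1 un ·: MM|Mm
M/I-2 ? ·: MM|Mm|mm
M/II-1 un I-1×I-2: MM|Mm
M/II-2 ? ·: MM|Mm|mm
M/III-1 un II-2×II-1: MM|Mm
M/III-2 ? II-2×II-1: MM|Mm|mm
⇒ M over [I-1,I-2,II-1,II-2,III-1,III-2]: 84 consistent
P/I-1 ? ·: PP|Pp
P/I-2 aff ·: pp
P/II-1 un I-1×I-2: Pp
P/II-2 aff ·: pp
P/III-1 aff II-2×II-1: pp
P/III-2 ? II-2×II-1: Pp|pp
⇒ P over [I-1,I-2,II-1,II-2,III-1,III-2]: 4 consistent

II-1 ∈ {MM Pp, Mm Pp}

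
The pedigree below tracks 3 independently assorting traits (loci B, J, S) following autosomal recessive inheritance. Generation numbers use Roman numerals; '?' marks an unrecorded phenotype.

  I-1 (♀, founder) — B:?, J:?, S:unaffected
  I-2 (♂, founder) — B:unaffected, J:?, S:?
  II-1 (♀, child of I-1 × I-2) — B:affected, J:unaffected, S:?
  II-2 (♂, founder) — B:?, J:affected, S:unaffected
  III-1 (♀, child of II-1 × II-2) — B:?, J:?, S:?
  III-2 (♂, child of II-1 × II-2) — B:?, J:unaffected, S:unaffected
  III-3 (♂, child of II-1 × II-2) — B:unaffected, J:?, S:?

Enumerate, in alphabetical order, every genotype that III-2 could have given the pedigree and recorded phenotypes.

III-2 ∈ {Bb Jj SS, Bb Jj Ss, bb Jj SS, bb Jj Ss}

B/I-1 ? ·: Bb|bb
B/I-2 un ·: Bb
B/II-1 aff I-1×I-2: bb
B/II-2 ? ·: BB|Bb
B/III-1 ? II-1×II-2: Bb|bb
B/III-2 ? II-1×II-2: Bb|bb
B/III-3 un II-1×II-2: Bb
⇒ B over [I-1,I-2,II-1,II-2,III-1,III-2,III-3]: 10 consistent
J/I-1 ? ·: JJ|Jj|jj
J/I-2 ? ·: JJ|Jj|jj
J/II-1 un I-1×I-2: JJ|Jj
J/II-2 aff ·: jj
J/III-1 ? II-1×II-2: Jj|jj
J/III-2 un II-1×II-2: Jj
J/III-3 ? II-1×II-2: Jj|jj
⇒ J over [I-1,I-2,II-1,II-2,III-1,III-2,III-3]: 32 consistent
S/I-1 un ·: SS|Ss
S/I-2 ? ·: SS|Ss|ss
S/II-1 ? I-1×I-2: SS|Ss|ss
S/II-2 un ·: SS|Ss
S/III-1 ? II-1×II-2: SS|Ss|ss
S/III-2 un II-1×II-2: SS|Ss
S/III-3 ? II-1×II-2: SS|Ss|ss
⇒ S over [I-1,I-2,II-1,II-2,III-1,III-2,III-3]: 176 consistent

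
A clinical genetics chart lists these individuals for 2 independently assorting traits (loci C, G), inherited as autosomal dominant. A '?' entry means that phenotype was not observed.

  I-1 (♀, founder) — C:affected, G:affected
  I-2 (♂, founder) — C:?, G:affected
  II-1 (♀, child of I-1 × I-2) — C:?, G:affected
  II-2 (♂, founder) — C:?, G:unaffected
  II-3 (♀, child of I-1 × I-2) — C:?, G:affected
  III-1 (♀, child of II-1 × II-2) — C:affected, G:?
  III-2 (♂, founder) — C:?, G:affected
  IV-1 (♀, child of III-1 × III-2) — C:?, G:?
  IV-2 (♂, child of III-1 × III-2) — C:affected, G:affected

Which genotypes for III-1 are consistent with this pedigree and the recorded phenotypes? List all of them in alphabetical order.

III-1 ∈ {CC Gg, CC gg, Cc Gg, Cc gg}

C/I-1 aff ·: Cc|CC
C/I-2 ? ·: cc|Cc|CC
C/II-1 ? I-1×I-2: cc|Cc|CC
C/II-2 ? ·: cc|Cc|CC
C/II-3 ? I-1×I-2: cc|Cc|CC
C/III-1 aff II-1×II-2: Cc|CC
C/III-2 ? ·: cc|Cc|CC
C/IV-1 ? III-1×III-2: cc|Cc|CC
C/IV-2 aff III-1×III-2: Cc|CC
⇒ C over [I-1,I-2,II-1,II-2,II-3,III-1,III-2,IV-1,IV-2]: 888 consistent
G/I-1 aff ·: Gg|GG
G/I-2 aff ·: Gg|GG
G/II-1 aff I-1×I-2: Gg|GG
G/II-2 un ·: gg
G/II-3 aff I-1×I-2: Gg|GG
G/III-1 ? II-1×II-2: gg|Gg
G/III-2 aff ·: Gg|GG
G/IV-1 ? III-1×III-2: gg|Gg|GG
G/IV-2 aff III-1×III-2: Gg|GG
⇒ G over [I-1,I-2,II-1,II-2,II-3,III-1,III-2,IV-1,IV-2]: 148 consistent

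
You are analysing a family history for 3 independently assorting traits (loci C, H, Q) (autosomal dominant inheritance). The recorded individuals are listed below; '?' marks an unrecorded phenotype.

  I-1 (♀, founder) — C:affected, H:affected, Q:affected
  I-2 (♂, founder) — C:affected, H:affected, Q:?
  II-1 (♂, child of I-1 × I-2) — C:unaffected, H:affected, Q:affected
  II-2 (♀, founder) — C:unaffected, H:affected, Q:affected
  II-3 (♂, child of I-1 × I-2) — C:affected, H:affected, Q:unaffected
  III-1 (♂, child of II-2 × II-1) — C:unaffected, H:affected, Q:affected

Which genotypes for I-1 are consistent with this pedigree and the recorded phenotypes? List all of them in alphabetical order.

C/I-1 aff ·: Cc
C/I-2 aff ·: Cc
C/II-1 un I-1×I-2: cc
C/II-2 un ·: cc
C/II-3 aff I-1×I-2: Cc|CC
C/III-1 un II-2×II-1: cc
⇒ C over [I-1,I-2,II-1,II-2,II-3,III-1]: 2 consistent
H/I-1 aff ·: Hh|HH
H/I-2 aff ·: Hh|HH
H/II-1 aff I-1×I-2: Hh|HH
H/II-2 aff ·: Hh|HH
H/II-3 aff I-1×I-2: Hh|HH
H/III-1 aff II-2×II-1: Hh|HH
⇒ H over [I-1,I-2,II-1,II-2,II-3,III-1]: 45 consistent
Q/I-1 aff ·: Qq
Q/I-2 ? ·: qq|Qq
Q/II-1 aff I-1×I-2: Qq|QQ
Q/II-2 aff ·: Qq|QQ
Q/II-3 un I-1×I-2: qq
Q/III-1 aff II-2×II-1: Qq|QQ
⇒ Q over [I-1,I-2,II-1,II-2,II-3,III-1]: 11 consistent

I-1 ∈ {Cc HH Qq, Cc Hh Qq}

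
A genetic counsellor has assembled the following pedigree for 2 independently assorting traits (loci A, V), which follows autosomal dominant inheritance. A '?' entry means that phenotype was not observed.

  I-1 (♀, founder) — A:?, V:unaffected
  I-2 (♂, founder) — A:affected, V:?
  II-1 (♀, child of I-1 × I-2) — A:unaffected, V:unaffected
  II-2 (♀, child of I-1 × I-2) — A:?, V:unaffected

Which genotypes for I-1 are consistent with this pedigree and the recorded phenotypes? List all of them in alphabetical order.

I-1 ∈ {Aa vv, aa vv}

A/I-1 ? ·: aa|Aa
A/I-2 aff ·: Aa
A/II-1 un I-1×I-2: aa
A/II-2 ? I-1×I-2: aa|Aa|AA
⇒ A over [I-1,I-2,II-1,II-2]: 5 consistent
V/I-1 un ·: vv
V/I-2 ? ·: vv|Vv
V/II-1 un I-1×I-2: vv
V/II-2 un I-1×I-2: vv
⇒ V over [I-1,I-2,II-1,II-2]: 2 consistent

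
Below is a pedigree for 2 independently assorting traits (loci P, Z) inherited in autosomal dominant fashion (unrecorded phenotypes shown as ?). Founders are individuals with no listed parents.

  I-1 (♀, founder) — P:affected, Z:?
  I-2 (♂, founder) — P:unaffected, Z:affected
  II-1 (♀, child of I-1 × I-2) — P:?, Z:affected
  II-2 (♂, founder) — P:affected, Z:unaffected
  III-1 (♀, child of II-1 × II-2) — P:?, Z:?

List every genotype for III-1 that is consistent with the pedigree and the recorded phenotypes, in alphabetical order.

III-1 ∈ {PP Zz, PP zz, Pp Zz, Pp zz, pp Zz, pp zz}

P/I-1 aff ·: Pp|PP
P/I-2 un ·: pp
P/II-1 ? I-1×I-2: pp|Pp
P/II-2 aff ·: Pp|PP
P/III-1 ? II-1×II-2: pp|Pp|PP
⇒ P over [I-1,I-2,II-1,II-2,III-1]: 13 consistent
Z/I-1 ? ·: zz|Zz|ZZ
Z/I-2 aff ·: Zz|ZZ
Z/II-1 aff I-1×I-2: Zz|ZZ
Z/II-2 un ·: zz
Z/III-1 ? II-1×II-2: zz|Zz
⇒ Z over [I-1,I-2,II-1,II-2,III-1]: 14 consistent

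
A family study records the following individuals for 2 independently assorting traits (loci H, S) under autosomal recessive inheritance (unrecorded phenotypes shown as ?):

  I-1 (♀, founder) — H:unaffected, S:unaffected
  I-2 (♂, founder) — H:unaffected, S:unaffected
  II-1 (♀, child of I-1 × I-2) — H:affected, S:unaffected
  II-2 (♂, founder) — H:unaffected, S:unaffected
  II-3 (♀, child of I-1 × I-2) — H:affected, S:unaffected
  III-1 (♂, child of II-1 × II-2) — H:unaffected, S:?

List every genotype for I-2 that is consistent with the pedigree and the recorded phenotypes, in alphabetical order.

H/I-1 un ·: Hh
H/I-2 un ·: Hh
H/II-1 aff I-1×I-2: hh
H/II-2 un ·: HH|Hh
H/II-3 aff I-1×I-2: hh
H/III-1 un II-1×II-2: Hh
⇒ H over [I-1,I-2,II-1,II-2,II-3,III-1]: 2 consistent
S/I-1 un ·: SS|Ss
S/I-2 un ·: SS|Ss
S/II-1 un I-1×I-2: SS|Ss
S/II-2 un ·: SS|Ss
S/II-3 un I-1×I-2: SS|Ss
S/III-1 ? II-1×II-2: SS|Ss|ss
⇒ S over [I-1,I-2,II-1,II-2,II-3,III-1]: 51 consistent

I-2 ∈ {Hh SS, Hh Ss}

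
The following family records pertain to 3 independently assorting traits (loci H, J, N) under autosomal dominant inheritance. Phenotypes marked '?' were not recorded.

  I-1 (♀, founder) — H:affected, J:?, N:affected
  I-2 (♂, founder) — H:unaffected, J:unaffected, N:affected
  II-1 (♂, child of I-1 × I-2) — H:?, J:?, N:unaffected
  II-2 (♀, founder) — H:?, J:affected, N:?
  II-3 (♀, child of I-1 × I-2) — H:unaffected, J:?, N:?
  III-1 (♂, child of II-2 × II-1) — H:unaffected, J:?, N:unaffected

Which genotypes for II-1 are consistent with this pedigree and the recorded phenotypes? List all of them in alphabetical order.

H/I-1 aff ·: Hh
H/I-2 un ·: hh
H/II-1 ? I-1×I-2: hh|Hh
H/II-2 ? ·: hh|Hh
H/II-3 un I-1×I-2: hh
H/III-1 un II-2×II-1: hh
⇒ H over [I-1,I-2,II-1,II-2,II-3,III-1]: 4 consistent
J/I-1 ? ·: jj|Jj|JJ
J/I-2 un ·: jj
J/II-1 ? I-1×I-2: jj|Jj
J/II-2 aff ·: Jj|JJ
J/II-3 ? I-1×I-2: jj|Jj
J/III-1 ? II-2×II-1: jj|Jj|JJ
⇒ J over [I-1,I-2,II-1,II-2,II-3,III-1]: 24 consistent
N/I-1 aff ·: Nn
N/I-2 aff ·: Nn
N/II-1 un I-1×I-2: nn
N/II-2 ? ·: nn|Nn
N/II-3 ? I-1×I-2: nn|Nn|NN
N/III-1 un II-2×II-1: nn
⇒ N over [I-1,I-2,II-1,II-2,II-3,III-1]: 6 consistent

II-1 ∈ {Hh Jj nn, Hh jj nn, hh Jj nn, hh jj nn}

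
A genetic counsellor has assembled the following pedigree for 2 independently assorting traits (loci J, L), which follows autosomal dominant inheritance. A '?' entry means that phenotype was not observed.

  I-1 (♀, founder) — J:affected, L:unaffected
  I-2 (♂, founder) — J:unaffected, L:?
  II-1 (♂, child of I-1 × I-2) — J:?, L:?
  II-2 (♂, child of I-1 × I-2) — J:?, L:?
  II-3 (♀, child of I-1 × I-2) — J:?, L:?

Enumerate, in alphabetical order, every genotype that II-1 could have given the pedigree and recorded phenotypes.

II-1 ∈ {Jj Ll, Jj ll, jj Ll, jj ll}

J/I-1 aff ·: Jj|JJ
J/I-2 un ·: jj
J/II-1 ? I-1×I-2: jj|Jj
J/II-2 ? I-1×I-2: jj|Jj
J/II-3 ? I-1×I-2: jj|Jj
⇒ J over [I-1,I-2,II-1,II-2,II-3]: 9 consistent
L/I-1 un ·: ll
L/I-2 ? ·: ll|Ll|LL
L/II-1 ? I-1×I-2: ll|Ll
L/II-2 ? I-1×I-2: ll|Ll
L/II-3 ? I-1×I-2: ll|Ll
⇒ L over [I-1,I-2,II-1,II-2,II-3]: 10 consistent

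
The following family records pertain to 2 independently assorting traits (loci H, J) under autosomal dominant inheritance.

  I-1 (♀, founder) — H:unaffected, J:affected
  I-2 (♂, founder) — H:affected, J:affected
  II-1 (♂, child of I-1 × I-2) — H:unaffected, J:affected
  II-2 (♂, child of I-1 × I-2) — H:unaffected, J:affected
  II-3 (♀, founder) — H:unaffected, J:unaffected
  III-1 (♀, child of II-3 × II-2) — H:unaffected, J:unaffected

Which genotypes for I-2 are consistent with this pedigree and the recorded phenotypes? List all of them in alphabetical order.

I-2 ∈ {Hh JJ, Hh Jj}

H/I-1 un ·: hh
H/I-2 aff ·: Hh
H/II-1 un I-1×I-2: hh
H/II-2 un I-1×I-2: hh
H/II-3 un ·: hh
H/III-1 un II-3×II-2: hh
⇒ H over [I-1,I-2,II-1,II-2,II-3,III-1]: 1 consistent
J/I-1 aff ·: Jj|JJ
J/I-2 aff ·: Jj|JJ
J/II-1 aff I-1×I-2: Jj|JJ
J/II-2 aff I-1×I-2: Jj
J/II-3 un ·: jj
J/III-1 un II-3×II-2: jj
⇒ J over [I-1,I-2,II-1,II-2,II-3,III-1]: 6 consistent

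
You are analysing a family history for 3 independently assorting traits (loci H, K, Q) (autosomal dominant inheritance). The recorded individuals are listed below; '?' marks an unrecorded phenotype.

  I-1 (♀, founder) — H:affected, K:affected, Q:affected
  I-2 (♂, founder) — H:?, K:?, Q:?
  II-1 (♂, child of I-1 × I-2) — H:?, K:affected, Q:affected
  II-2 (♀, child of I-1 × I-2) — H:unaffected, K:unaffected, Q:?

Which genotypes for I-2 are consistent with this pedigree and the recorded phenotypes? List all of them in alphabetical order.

I-2 ∈ {Hh Kk QQ, Hh Kk Qq, Hh Kk qq, Hh kk QQ, Hh kk Qq, Hh kk qq, hh Kk QQ, hh Kk Qq, hh Kk qq, hh kk QQ, hh kk Qq, hh kk qq}

H/I-1 aff ·: Hh
H/I-2 ? ·: hh|Hh
H/II-1 ? I-1×I-2: hh|Hh|HH
H/II-2 un I-1×I-2: hh
⇒ H over [I-1,I-2,II-1,II-2]: 5 consistent
K/I-1 aff ·: Kk
K/I-2 ? ·: kk|Kk
K/II-1 aff I-1×I-2: Kk|KK
K/II-2 un I-1×I-2: kk
⇒ K over [I-1,I-2,II-1,II-2]: 3 consistent
Q/I-1 aff ·: Qq|QQ
Q/I-2 ? ·: qq|Qq|QQ
Q/II-1 aff I-1×I-2: Qq|QQ
Q/II-2 ? I-1×I-2: qq|Qq|QQ
⇒ Q over [I-1,I-2,II-1,II-2]: 18 consistent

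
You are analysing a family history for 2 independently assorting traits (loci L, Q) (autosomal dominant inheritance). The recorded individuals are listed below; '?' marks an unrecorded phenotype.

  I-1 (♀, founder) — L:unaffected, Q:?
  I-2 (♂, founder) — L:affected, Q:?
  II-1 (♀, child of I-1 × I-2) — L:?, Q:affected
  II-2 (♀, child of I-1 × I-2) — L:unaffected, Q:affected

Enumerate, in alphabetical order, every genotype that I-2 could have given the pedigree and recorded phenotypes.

L/I-1 un ·: ll
L/I-2 aff ·: Ll
L/II-1 ? I-1×I-2: ll|Ll
L/II-2 un I-1×I-2: ll
⇒ L over [I-1,I-2,II-1,II-2]: 2 consistent
Q/I-1 ? ·: qq|Qq|QQ
Q/I-2 ? ·: qq|Qq|QQ
Q/II-1 aff I-1×I-2: Qq|QQ
Q/II-2 aff I-1×I-2: Qq|QQ
⇒ Q over [I-1,I-2,II-1,II-2]: 17 consistent

I-2 ∈ {Ll QQ, Ll Qq, Ll qq}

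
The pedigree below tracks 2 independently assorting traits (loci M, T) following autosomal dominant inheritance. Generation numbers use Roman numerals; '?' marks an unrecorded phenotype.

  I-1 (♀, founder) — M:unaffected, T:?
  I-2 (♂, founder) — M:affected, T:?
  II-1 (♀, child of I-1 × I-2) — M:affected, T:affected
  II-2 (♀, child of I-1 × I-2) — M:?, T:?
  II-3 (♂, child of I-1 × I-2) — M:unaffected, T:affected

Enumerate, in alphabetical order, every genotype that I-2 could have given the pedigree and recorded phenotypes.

I-2 ∈ {Mm TT, Mm Tt, Mm tt}

M/I-1 un ·: mm
M/I-2 aff ·: Mm
M/II-1 aff I-1×I-2: Mm
M/II-2 ? I-1×I-2: mm|Mm
M/II-3 un I-1×I-2: mm
⇒ M over [I-1,I-2,II-1,II-2,II-3]: 2 consistent
T/I-1 ? ·: tt|Tt|TT
T/I-2 ? ·: tt|Tt|TT
T/II-1 aff I-1×I-2: Tt|TT
T/II-2 ? I-1×I-2: tt|Tt|TT
T/II-3 aff I-1×I-2: Tt|TT
⇒ T over [I-1,I-2,II-1,II-2,II-3]: 35 consistent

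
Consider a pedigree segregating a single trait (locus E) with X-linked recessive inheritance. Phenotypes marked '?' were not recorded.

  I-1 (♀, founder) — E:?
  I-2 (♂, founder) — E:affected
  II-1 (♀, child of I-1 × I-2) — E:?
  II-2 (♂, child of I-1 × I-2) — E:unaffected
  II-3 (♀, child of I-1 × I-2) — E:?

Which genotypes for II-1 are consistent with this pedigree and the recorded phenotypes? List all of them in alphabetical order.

II-1 ∈ {X^EX^e, X^eX^e}

E/I-1 ? ·: X^EX^E|X^EX^e
E/I-2 aff ·: X^eY
E/II-1 ? I-1×I-2: X^EX^e|X^eX^e
E/II-2 un I-1×I-2: X^EY
E/II-3 ? I-1×I-2: X^EX^e|X^eX^e
⇒ E over [I-1,I-2,II-1,II-2,II-3]: 5 consistent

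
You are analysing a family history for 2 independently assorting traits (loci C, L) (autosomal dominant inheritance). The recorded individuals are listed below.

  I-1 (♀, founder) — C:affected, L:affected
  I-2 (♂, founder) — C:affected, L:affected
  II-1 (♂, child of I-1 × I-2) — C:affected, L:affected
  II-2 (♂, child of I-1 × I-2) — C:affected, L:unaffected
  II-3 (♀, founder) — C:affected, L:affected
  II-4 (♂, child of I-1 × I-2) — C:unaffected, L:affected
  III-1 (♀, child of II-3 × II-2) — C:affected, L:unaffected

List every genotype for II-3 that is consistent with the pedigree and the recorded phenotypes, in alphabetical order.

C/I-1 aff ·: Cc
C/I-2 aff ·: Cc
C/II-1 aff I-1×I-2: Cc|CC
C/II-2 aff I-1×I-2: Cc|CC
C/II-3 aff ·: Cc|CC
C/II-4 un I-1×I-2: cc
C/III-1 aff II-3×II-2: Cc|CC
⇒ C over [I-1,I-2,II-1,II-2,II-3,II-4,III-1]: 14 consistent
L/I-1 aff ·: Ll
L/I-2 aff ·: Ll
L/II-1 aff I-1×I-2: Ll|LL
L/II-2 un I-1×I-2: ll
L/II-3 aff ·: Ll
L/II-4 aff I-1×I-2: Ll|LL
L/III-1 un II-3×II-2: ll
⇒ L over [I-1,I-2,II-1,II-2,II-3,II-4,III-1]: 4 consistent

II-3 ∈ {CC Ll, Cc Ll}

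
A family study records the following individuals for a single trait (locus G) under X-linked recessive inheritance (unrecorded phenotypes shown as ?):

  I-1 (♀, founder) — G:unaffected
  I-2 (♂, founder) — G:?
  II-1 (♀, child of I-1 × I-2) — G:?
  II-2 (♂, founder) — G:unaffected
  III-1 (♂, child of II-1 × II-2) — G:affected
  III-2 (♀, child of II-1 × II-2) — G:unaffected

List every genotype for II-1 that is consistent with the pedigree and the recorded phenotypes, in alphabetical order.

G/I-1 un ·: X^GX^G|X^GX^g
G/I-2 ? ·: X^GY|X^gY
G/II-1 ? I-1×I-2: X^GX^g|X^gX^g
G/II-2 un ·: X^GY
G/III-1 aff II-1×II-2: X^gY
G/III-2 un II-1×II-2: X^GX^G|X^GX^g
⇒ G over [I-1,I-2,II-1,II-2,III-1,III-2]: 7 consistent

II-1 ∈ {X^GX^g, X^gX^g}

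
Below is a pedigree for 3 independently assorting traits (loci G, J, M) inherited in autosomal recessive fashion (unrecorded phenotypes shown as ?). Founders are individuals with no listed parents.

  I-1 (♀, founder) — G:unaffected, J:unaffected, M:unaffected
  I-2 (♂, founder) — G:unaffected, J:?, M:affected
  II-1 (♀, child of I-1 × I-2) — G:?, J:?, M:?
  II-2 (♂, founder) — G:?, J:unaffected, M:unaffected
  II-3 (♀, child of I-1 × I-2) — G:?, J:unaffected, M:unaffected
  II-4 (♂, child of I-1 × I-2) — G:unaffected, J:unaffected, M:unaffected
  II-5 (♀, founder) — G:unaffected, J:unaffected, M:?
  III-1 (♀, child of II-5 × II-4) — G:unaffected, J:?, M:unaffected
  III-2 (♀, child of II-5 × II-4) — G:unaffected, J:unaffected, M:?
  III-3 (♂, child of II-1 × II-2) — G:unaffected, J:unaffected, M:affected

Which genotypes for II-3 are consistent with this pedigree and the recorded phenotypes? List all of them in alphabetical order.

II-3 ∈ {GG JJ Mm, GG Jj Mm, Gg JJ Mm, Gg Jj Mm, gg JJ Mm, gg Jj Mm}

G/I-1 un ·: GG|Gg
G/I-2 un ·: GG|Gg
G/II-1 ? I-1×I-2: GG|Gg|gg
G/II-2 ? ·: GG|Gg|gg
G/II-3 ? I-1×I-2: GG|Gg|gg
G/II-4 un I-1×I-2: GG|Gg
G/II-5 un ·: GG|Gg
G/III-1 un II-5×II-4: GG|Gg
G/III-2 un II-5×II-4: GG|Gg
G/III-3 un II-1×II-2: GG|Gg
⇒ G over [I-1,I-2,II-1,II-2,II-3,II-4,II-5,III-1,III-2,III-3]: 917 consistent
J/I-1 un ·: JJ|Jj
J/I-2 ? ·: JJ|Jj|jj
J/II-1 ? I-1×I-2: JJ|Jj|jj
J/II-2 un ·: JJ|Jj
J/II-3 un I-1×I-2: JJ|Jj
J/II-4 un I-1×I-2: JJ|Jj
J/II-5 un ·: JJ|Jj
J/III-1 ? II-5×II-4: JJ|Jj|jj
J/III-2 un II-5×II-4: JJ|Jj
J/III-3 un II-1×II-2: JJ|Jj
⇒ J over [I-1,I-2,II-1,II-2,II-3,II-4,II-5,III-1,III-2,III-3]: 805 consistent
M/I-1 un ·: MM|Mm
M/I-2 aff ·: mm
M/II-1 ? I-1×I-2: Mm|mm
M/II-2 un ·: Mm
M/II-3 un I-1×I-2: Mm
M/II-4 un I-1×I-2: Mm
M/II-5 ? ·: MM|Mm|mm
M/III-1 un II-5×II-4: MM|Mm
M/III-2 ? II-5×II-4: MM|Mm|mm
M/III-3 aff II-1×II-2: mm
⇒ M over [I-1,I-2,II-1,II-2,II-3,II-4,II-5,III-1,III-2,III-3]: 36 consistent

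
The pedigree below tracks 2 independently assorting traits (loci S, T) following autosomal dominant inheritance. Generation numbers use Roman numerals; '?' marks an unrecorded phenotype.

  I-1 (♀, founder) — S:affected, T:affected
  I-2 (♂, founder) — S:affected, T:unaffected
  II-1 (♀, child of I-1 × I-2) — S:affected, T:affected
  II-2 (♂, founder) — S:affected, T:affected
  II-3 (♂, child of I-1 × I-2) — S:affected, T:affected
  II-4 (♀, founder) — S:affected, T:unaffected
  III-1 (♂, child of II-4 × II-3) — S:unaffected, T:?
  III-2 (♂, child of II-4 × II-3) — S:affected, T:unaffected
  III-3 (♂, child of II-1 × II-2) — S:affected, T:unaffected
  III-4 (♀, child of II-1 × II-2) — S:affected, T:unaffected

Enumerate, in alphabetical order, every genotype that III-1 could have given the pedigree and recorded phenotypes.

III-1 ∈ {ss Tt, ss tt}

S/I-1 aff ·: Ss|SS
S/I-2 aff ·: Ss|SS
S/II-1 aff I-1×I-2: Ss|SS
S/II-2 aff ·: Ss|SS
S/II-3 aff I-1×I-2: Ss
S/II-4 aff ·: Ss
S/III-1 un II-4×II-3: ss
S/III-2 aff II-4×II-3: Ss|SS
S/III-3 aff II-1×II-2: Ss|SS
S/III-4 aff II-1×II-2: Ss|SS
⇒ S over [I-1,I-2,II-1,II-2,II-3,II-4,III-1,III-2,III-3,III-4]: 78 consistent
T/I-1 aff ·: Tt|TT
T/I-2 un ·: tt
T/II-1 aff I-1×I-2: Tt
T/II-2 aff ·: Tt
T/II-3 aff I-1×I-2: Tt
T/II-4 un ·: tt
T/III-1 ? II-4×II-3: tt|Tt
T/III-2 un II-4×II-3: tt
T/III-3 un II-1×II-2: tt
T/III-4 un II-1×II-2: tt
⇒ T over [I-1,I-2,II-1,II-2,II-3,II-4,III-1,III-2,III-3,III-4]: 4 consistent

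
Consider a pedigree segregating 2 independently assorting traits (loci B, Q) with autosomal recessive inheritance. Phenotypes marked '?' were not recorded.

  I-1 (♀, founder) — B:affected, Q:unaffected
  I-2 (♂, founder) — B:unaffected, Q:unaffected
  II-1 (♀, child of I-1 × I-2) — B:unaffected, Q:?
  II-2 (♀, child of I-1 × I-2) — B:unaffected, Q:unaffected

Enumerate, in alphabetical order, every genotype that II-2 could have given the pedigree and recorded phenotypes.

II-2 ∈ {Bb QQ, Bb Qq}

B/I-1 aff ·: bb
B/I-2 un ·: BB|Bb
B/II-1 un I-1×I-2: Bb
B/II-2 un I-1×I-2: Bb
⇒ B over [I-1,I-2,II-1,II-2]: 2 consistent
Q/I-1 un ·: QQ|Qq
Q/I-2 un ·: QQ|Qq
Q/II-1 ? I-1×I-2: QQ|Qq|qq
Q/II-2 un I-1×I-2: QQ|Qq
⇒ Q over [I-1,I-2,II-1,II-2]: 15 consistent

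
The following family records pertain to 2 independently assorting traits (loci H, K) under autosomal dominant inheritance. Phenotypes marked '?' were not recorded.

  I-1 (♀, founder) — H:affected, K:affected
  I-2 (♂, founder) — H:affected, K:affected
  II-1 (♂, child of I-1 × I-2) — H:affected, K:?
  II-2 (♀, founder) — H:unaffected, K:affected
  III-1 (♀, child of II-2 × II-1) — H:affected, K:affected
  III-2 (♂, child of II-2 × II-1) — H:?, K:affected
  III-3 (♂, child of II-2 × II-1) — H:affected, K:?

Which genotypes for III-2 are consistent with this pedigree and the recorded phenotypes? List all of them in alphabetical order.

H/I-1 aff ·: Hh|HH
H/I-2 aff ·: Hh|HH
H/II-1 aff I-1×I-2: Hh|HH
H/II-2 un ·: hh
H/III-1 aff II-2×II-1: Hh
H/III-2 ? II-2×II-1: hh|Hh
H/III-3 aff II-2×II-1: Hh
⇒ H over [I-1,I-2,II-1,II-2,III-1,III-2,III-3]: 10 consistent
K/I-1 aff ·: Kk|KK
K/I-2 aff ·: Kk|KK
K/II-1 ? I-1×I-2: kk|Kk|KK
K/II-2 aff ·: Kk|KK
K/III-1 aff II-2×II-1: Kk|KK
K/III-2 aff II-2×II-1: Kk|KK
K/III-3 ? II-2×II-1: kk|Kk|KK
⇒ K over [I-1,I-2,II-1,II-2,III-1,III-2,III-3]: 99 consistent

III-2 ∈ {Hh KK, Hh Kk, hh KK, hh Kk}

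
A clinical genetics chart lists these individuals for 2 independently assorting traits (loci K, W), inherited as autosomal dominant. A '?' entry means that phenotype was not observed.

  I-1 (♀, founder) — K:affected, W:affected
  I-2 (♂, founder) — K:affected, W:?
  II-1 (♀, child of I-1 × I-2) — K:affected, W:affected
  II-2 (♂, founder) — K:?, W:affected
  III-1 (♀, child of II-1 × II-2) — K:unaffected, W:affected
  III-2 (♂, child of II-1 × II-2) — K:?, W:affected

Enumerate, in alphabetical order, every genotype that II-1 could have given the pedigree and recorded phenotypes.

II-1 ∈ {Kk WW, Kk Ww}

K/I-1 aff ·: Kk|KK
K/I-2 aff ·: Kk|KK
K/II-1 aff I-1×I-2: Kk
K/II-2 ? ·: kk|Kk
K/III-1 un II-1×II-2: kk
K/III-2 ? II-1×II-2: kk|Kk|KK
⇒ K over [I-1,I-2,II-1,II-2,III-1,III-2]: 15 consistent
W/I-1 aff ·: Ww|WW
W/I-2 ? ·: ww|Ww|WW
W/II-1 aff I-1×I-2: Ww|WW
W/II-2 aff ·: Ww|WW
W/III-1 aff II-1×II-2: Ww|WW
W/III-2 aff II-1×II-2: Ww|WW
⇒ W over [I-1,I-2,II-1,II-2,III-1,III-2]: 60 consistent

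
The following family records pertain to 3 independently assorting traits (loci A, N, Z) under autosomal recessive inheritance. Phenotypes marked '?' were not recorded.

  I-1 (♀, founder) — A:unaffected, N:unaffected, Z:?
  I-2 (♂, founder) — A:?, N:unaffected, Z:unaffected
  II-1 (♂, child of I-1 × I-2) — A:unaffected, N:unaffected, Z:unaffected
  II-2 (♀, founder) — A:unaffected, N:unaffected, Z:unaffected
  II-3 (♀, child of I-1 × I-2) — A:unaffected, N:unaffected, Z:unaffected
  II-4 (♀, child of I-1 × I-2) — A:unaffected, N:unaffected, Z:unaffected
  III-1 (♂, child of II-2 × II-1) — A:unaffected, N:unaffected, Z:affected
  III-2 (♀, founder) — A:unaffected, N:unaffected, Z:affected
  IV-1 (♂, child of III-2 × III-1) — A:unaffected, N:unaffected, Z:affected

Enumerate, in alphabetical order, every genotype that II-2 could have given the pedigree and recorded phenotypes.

II-2 ∈ {AA NN Zz, AA Nn Zz, Aa NN Zz, Aa Nn Zz}

A/I-1 un ·: AA|Aa
A/I-2 ? ·: AA|Aa|aa
A/II-1 un I-1×I-2: AA|Aa
A/II-2 un ·: AA|Aa
A/II-3 un I-1×I-2: AA|Aa
A/II-4 un I-1×I-2: AA|Aa
A/III-1 un II-2×II-1: AA|Aa
A/III-2 un ·: AA|Aa
A/IV-1 un III-2×III-1: AA|Aa
⇒ A over [I-1,I-2,II-1,II-2,II-3,II-4,III-1,III-2,IV-1]: 326 consistent
N/I-1 un ·: NN|Nn
N/I-2 un ·: NN|Nn
N/II-1 un I-1×I-2: NN|Nn
N/II-2 un ·: NN|Nn
N/II-3 un I-1×I-2: NN|Nn
N/II-4 un I-1×I-2: NN|Nn
N/III-1 un II-2×II-1: NN|Nn
N/III-2 un ·: NN|Nn
N/IV-1 un III-2×III-1: NN|Nn
⇒ N over [I-1,I-2,II-1,II-2,II-3,II-4,III-1,III-2,IV-1]: 298 consistent
Z/I-1 ? ·: ZZ|Zz|zz
Z/I-2 un ·: ZZ|Zz
Z/II-1 un I-1×I-2: Zz
Z/II-2 un ·: Zz
Z/II-3 un I-1×I-2: ZZ|Zz
Z/II-4 un I-1×I-2: ZZ|Zz
Z/III-1 aff II-2×II-1: zz
Z/III-2 aff ·: zz
Z/IV-1 aff III-2×III-1: zz
⇒ Z over [I-1,I-2,II-1,II-2,II-3,II-4,III-1,III-2,IV-1]: 14 consistent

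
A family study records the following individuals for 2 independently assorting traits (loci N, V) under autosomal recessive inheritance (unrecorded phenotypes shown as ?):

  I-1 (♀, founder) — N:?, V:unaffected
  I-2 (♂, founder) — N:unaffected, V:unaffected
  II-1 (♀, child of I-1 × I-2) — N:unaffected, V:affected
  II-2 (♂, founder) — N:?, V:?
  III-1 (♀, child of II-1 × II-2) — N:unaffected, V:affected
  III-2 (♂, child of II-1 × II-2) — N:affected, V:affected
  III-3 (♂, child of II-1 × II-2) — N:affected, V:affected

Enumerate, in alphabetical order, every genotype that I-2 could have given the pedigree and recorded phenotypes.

I-2 ∈ {NN Vv, Nn Vv}

N/I-1 ? ·: NN|Nn|nn
N/I-2 un ·: NN|Nn
N/II-1 un I-1×I-2: Nn
N/II-2 ? ·: Nn|nn
N/III-1 un II-1×II-2: NN|Nn
N/III-2 aff II-1×II-2: nn
N/III-3 aff II-1×II-2: nn
⇒ N over [I-1,I-2,II-1,II-2,III-1,III-2,III-3]: 15 consistent
V/I-1 un ·: Vv
V/I-2 un ·: Vv
V/II-1 aff I-1×I-2: vv
V/II-2 ? ·: Vv|vv
V/III-1 aff II-1×II-2: vv
V/III-2 aff II-1×II-2: vv
V/III-3 aff II-1×II-2: vv
⇒ V over [I-1,I-2,II-1,II-2,III-1,III-2,III-3]: 2 consistent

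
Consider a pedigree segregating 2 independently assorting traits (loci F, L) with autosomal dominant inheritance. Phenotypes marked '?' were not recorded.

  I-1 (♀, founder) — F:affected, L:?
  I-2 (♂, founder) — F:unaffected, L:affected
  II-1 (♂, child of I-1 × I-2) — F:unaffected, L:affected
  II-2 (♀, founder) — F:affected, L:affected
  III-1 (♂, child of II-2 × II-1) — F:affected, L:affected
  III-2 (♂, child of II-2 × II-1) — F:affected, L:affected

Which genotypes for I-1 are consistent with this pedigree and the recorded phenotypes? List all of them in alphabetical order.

F/I-1 aff ·: Ff
F/I-2 un ·: ff
F/II-1 un I-1×I-2: ff
F/II-2 aff ·: Ff|FF
F/III-1 aff II-2×II-1: Ff
F/III-2 aff II-2×II-1: Ff
⇒ F over [I-1,I-2,II-1,II-2,III-1,III-2]: 2 consistent
L/I-1 ? ·: ll|Ll|LL
L/I-2 aff ·: Ll|LL
L/II-1 aff I-1×I-2: Ll|LL
L/II-2 aff ·: Ll|LL
L/III-1 aff II-2×II-1: Ll|LL
L/III-2 aff II-2×II-1: Ll|LL
⇒ L over [I-1,I-2,II-1,II-2,III-1,III-2]: 60 consistent

I-1 ∈ {Ff LL, Ff Ll, Ff ll}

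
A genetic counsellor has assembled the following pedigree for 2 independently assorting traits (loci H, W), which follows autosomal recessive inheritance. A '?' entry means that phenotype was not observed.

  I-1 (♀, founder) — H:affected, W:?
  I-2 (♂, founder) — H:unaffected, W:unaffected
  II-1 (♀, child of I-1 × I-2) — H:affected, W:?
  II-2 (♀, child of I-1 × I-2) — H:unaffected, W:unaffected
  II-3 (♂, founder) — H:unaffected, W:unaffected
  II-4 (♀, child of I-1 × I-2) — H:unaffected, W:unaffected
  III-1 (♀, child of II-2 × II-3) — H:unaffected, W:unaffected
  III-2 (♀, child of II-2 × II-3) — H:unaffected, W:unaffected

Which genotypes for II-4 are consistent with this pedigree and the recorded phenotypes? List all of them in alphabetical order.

H/I-1 aff ·: hh
H/I-2 un ·: Hh
H/II-1 aff I-1×I-2: hh
H/II-2 un I-1×I-2: Hh
H/II-3 un ·: HH|Hh
H/II-4 un I-1×I-2: Hh
H/III-1 un II-2×II-3: HH|Hh
H/III-2 un II-2×II-3: HH|Hh
⇒ H over [I-1,I-2,II-1,II-2,II-3,II-4,III-1,III-2]: 8 consistent
W/I-1 ? ·: WW|Ww|ww
W/I-2 un ·: WW|Ww
W/II-1 ? I-1×I-2: WW|Ww|ww
W/II-2 un I-1×I-2: WW|Ww
W/II-3 un ·: WW|Ww
W/II-4 un I-1×I-2: WW|Ww
W/III-1 un II-2×II-3: WW|Ww
W/III-2 un II-2×II-3: WW|Ww
⇒ W over [I-1,I-2,II-1,II-2,II-3,II-4,III-1,III-2]: 211 consistent

II-4 ∈ {Hh WW, Hh Ww}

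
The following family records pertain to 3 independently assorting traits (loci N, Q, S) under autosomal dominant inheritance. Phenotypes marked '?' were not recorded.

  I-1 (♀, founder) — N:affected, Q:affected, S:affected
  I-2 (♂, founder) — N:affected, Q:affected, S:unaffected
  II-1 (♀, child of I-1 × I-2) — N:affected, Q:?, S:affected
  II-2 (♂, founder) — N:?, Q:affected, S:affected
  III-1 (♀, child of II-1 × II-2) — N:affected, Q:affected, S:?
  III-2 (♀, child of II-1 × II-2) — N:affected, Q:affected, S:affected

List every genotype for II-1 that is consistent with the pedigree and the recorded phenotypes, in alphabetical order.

N/I-1 aff ·: Nn|NN
N/I-2 aff ·: Nn|NN
N/II-1 aff I-1×I-2: Nn|NN
N/II-2 ? ·: nn|Nn|NN
N/III-1 aff II-1×II-2: Nn|NN
N/III-2 aff II-1×II-2: Nn|NN
⇒ N over [I-1,I-2,II-1,II-2,III-1,III-2]: 51 consistent
Q/I-1 aff ·: Qq|QQ
Q/I-2 aff ·: Qq|QQ
Q/II-1 ? I-1×I-2: qq|Qq|QQ
Q/II-2 aff ·: Qq|QQ
Q/III-1 aff II-1×II-2: Qq|QQ
Q/III-2 aff II-1×II-2: Qq|QQ
⇒ Q over [I-1,I-2,II-1,II-2,III-1,III-2]: 46 consistent
S/I-1 aff ·: Ss|SS
S/I-2 un ·: ss
S/II-1 aff I-1×I-2: Ss
S/II-2 aff ·: Ss|SS
S/III-1 ? II-1×II-2: ss|Ss|SS
S/III-2 aff II-1×II-2: Ss|SS
⇒ S over [I-1,I-2,II-1,II-2,III-1,III-2]: 20 consistent

II-1 ∈ {NN QQ Ss, NN Qq Ss, NN qq Ss, Nn QQ Ss, Nn Qq Ss, Nn qq Ss}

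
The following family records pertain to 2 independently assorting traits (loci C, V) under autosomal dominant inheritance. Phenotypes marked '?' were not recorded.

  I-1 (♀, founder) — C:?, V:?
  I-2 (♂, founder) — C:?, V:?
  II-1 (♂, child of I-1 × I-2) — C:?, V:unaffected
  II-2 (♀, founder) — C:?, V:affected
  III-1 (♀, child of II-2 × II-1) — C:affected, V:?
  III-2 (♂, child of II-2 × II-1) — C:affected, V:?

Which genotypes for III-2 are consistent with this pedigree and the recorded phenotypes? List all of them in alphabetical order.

C/I-1 ? ·: cc|Cc|CC
C/I-2 ? ·: cc|Cc|CC
C/II-1 ? I-1×I-2: cc|Cc|CC
C/II-2 ? ·: cc|Cc|CC
C/III-1 aff II-2×II-1: Cc|CC
C/III-2 aff II-2×II-1: Cc|CC
⇒ C over [I-1,I-2,II-1,II-2,III-1,III-2]: 95 consistent
V/I-1 ? ·: vv|Vv
V/I-2 ? ·: vv|Vv
V/II-1 un I-1×I-2: vv
V/II-2 aff ·: Vv|VV
V/III-1 ? II-2×II-1: vv|Vv
V/III-2 ? II-2×II-1: vv|Vv
⇒ V over [I-1,I-2,II-1,II-2,III-1,III-2]: 20 consistent

III-2 ∈ {CC Vv, CC vv, Cc Vv, Cc vv}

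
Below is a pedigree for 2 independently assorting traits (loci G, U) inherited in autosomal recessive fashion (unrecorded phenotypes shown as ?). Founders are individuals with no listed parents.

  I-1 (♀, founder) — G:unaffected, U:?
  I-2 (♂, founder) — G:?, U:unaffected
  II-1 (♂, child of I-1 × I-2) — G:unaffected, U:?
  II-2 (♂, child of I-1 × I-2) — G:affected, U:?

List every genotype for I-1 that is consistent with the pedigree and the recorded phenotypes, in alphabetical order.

I-1 ∈ {Gg UU, Gg Uu, Gg uu}

G/I-1 un ·: Gg
G/I-2 ? ·: Gg|gg
G/II-1 un I-1×I-2: GG|Gg
G/II-2 aff I-1×I-2: gg
⇒ G over [I-1,I-2,II-1,II-2]: 3 consistent
U/I-1 ? ·: UU|Uu|uu
U/I-2 un ·: UU|Uu
U/II-1 ? I-1×I-2: UU|Uu|uu
U/II-2 ? I-1×I-2: UU|Uu|uu
⇒ U over [I-1,I-2,II-1,II-2]: 23 consistent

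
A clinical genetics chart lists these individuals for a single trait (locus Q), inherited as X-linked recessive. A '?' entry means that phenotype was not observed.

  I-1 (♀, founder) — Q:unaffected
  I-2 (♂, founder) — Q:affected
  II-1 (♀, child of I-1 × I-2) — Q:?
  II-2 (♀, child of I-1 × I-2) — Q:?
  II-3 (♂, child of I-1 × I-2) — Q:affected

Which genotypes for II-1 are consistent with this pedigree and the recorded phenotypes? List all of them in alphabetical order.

II-1 ∈ {X^QX^q, X^qX^q}

Q/I-1 un ·: X^QX^q
Q/I-2 aff ·: X^qY
Q/II-1 ? I-1×I-2: X^QX^q|X^qX^q
Q/II-2 ? I-1×I-2: X^QX^q|X^qX^q
Q/II-3 aff I-1×I-2: X^qY
⇒ Q over [I-1,I-2,II-1,II-2,II-3]: 4 consistent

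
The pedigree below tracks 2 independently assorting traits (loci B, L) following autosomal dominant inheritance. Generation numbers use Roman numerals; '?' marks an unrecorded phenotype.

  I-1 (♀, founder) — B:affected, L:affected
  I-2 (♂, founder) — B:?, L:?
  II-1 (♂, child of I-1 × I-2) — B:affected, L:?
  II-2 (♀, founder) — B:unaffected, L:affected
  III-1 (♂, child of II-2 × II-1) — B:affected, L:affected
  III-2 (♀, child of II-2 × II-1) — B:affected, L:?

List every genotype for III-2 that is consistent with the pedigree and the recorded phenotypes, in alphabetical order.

B/I-1 aff ·: Bb|BB
B/I-2 ? ·: bb|Bb|BB
B/II-1 aff I-1×I-2: Bb|BB
B/II-2 un ·: bb
B/III-1 aff II-2×II-1: Bb
B/III-2 aff II-2×II-1: Bb
⇒ B over [I-1,I-2,II-1,II-2,III-1,III-2]: 9 consistent
L/I-1 aff ·: Ll|LL
L/I-2 ? ·: ll|Ll|LL
L/II-1 ? I-1×I-2: ll|Ll|LL
L/II-2 aff ·: Ll|LL
L/III-1 aff II-2×II-1: Ll|LL
L/III-2 ? II-2×II-1: ll|Ll|LL
⇒ L over [I-1,I-2,II-1,II-2,III-1,III-2]: 76 consistent

III-2 ∈ {Bb LL, Bb Ll, Bb ll}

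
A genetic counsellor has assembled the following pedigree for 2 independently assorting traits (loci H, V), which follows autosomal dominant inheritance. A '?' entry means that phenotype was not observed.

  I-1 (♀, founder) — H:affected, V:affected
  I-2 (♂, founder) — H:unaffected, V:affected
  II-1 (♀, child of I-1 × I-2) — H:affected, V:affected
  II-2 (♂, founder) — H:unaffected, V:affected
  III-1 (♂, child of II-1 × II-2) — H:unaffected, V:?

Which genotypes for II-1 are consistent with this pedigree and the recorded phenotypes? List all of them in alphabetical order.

II-1 ∈ {Hh VV, Hh Vv}

H/I-1 aff ·: Hh|HH
H/I-2 un ·: hh
H/II-1 aff I-1×I-2: Hh
H/II-2 un ·: hh
H/III-1 un II-1×II-2: hh
⇒ H over [I-1,I-2,II-1,II-2,III-1]: 2 consistent
V/I-1 aff ·: Vv|VV
V/I-2 aff ·: Vv|VV
V/II-1 aff I-1×I-2: Vv|VV
V/II-2 aff ·: Vv|VV
V/III-1 ? II-1×II-2: vv|Vv|VV
⇒ V over [I-1,I-2,II-1,II-2,III-1]: 27 consistent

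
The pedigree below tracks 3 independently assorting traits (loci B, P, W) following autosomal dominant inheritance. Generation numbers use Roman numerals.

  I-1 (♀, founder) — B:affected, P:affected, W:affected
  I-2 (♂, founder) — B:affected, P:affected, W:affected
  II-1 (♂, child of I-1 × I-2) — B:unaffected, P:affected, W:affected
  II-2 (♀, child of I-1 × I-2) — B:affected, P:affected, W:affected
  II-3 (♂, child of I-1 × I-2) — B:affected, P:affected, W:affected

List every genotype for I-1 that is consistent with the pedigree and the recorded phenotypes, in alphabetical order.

B/I-1 aff ·: Bb
B/I-2 aff ·: Bb
B/II-1 un I-1×I-2: bb
B/II-2 aff I-1×I-2: Bb|BB
B/II-3 aff I-1×I-2: Bb|BB
⇒ B over [I-1,I-2,II-1,II-2,II-3]: 4 consistent
P/I-1 aff ·: Pp|PP
P/I-2 aff ·: Pp|PP
P/II-1 aff I-1×I-2: Pp|PP
P/II-2 aff I-1×I-2: Pp|PP
P/II-3 aff I-1×I-2: Pp|PP
⇒ P over [I-1,I-2,II-1,II-2,II-3]: 25 consistent
W/I-1 aff ·: Ww|WW
W/I-2 aff ·: Ww|WW
W/II-1 aff I-1×I-2: Ww|WW
W/II-2 aff I-1×I-2: Ww|WW
W/II-3 aff I-1×I-2: Ww|WW
⇒ W over [I-1,I-2,II-1,II-2,II-3]: 25 consistent

I-1 ∈ {Bb PP WW, Bb PP Ww, Bb Pp WW, Bb Pp Ww}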